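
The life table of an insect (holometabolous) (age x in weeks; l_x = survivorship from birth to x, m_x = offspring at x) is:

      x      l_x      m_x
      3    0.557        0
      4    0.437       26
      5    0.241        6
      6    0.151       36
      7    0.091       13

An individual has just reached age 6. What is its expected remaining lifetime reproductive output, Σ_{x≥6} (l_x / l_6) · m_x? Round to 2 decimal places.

l_6 = 0.151. Conditional survival from age 6 to x is l_x / l_6.
  x=6: (0.151/0.151) × 36 = 36.0000
  x=7: (0.091/0.151) × 13 = 7.8344
Sum = 36.0000 + 7.8344 = 43.8344

43.83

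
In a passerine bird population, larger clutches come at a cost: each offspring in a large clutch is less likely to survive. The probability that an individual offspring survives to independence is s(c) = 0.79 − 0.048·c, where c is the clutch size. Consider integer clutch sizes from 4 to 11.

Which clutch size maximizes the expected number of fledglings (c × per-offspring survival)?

Expected fledglings = c × s(c):
  c=4: 4 × 0.598 = 2.392
  c=5: 5 × 0.550 = 2.750
  c=6: 6 × 0.502 = 3.012
  c=7: 7 × 0.454 = 3.178
  c=8: 8 × 0.406 = 3.248
  c=9: 9 × 0.358 = 3.222
  c=10: 10 × 0.310 = 3.100
  c=11: 11 × 0.262 = 2.882
Maximum at c = 8 (3.248 fledglings).

8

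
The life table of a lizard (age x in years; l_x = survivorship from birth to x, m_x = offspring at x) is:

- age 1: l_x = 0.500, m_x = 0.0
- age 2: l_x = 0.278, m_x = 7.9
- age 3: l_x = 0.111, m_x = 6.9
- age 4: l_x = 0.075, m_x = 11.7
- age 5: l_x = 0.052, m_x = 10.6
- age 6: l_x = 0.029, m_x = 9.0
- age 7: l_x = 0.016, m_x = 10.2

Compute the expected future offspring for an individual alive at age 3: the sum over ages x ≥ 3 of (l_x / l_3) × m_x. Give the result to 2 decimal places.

l_3 = 0.111. Conditional survival from age 3 to x is l_x / l_3.
  x=3: (0.111/0.111) × 6.9 = 6.9000
  x=4: (0.075/0.111) × 11.7 = 7.9054
  x=5: (0.052/0.111) × 10.6 = 4.9658
  x=6: (0.029/0.111) × 9.0 = 2.3514
  x=7: (0.016/0.111) × 10.2 = 1.4703
Sum = 6.9000 + 7.9054 + 4.9658 + 2.3514 + 1.4703 = 23.5928

23.59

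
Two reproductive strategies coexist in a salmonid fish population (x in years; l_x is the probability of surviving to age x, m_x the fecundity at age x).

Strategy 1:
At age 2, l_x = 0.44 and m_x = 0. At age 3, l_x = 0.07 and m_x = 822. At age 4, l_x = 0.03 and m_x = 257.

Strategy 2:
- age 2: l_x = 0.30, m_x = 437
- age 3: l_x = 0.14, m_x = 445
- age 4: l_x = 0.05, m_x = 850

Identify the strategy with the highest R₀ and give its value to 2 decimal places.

Strategy 1: R₀ = 0.44×0 + 0.07×822 + 0.03×257 = 65.2500
Strategy 2: R₀ = 0.30×437 + 0.14×445 + 0.05×850 = 235.9000
Highest R₀: strategy 2 with 235.9000.

235.90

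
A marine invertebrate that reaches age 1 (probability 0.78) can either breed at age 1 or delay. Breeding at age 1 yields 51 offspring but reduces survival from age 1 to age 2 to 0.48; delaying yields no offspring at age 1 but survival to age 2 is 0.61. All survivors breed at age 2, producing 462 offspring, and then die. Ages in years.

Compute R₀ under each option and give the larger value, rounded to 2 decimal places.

breed at age 1: R₀ = 0.78 × (51 + 0.48 × 462) = 0.78 × 272.7600 = 212.7528
delay to age 2: R₀ = 0.78 × (0.61 × 462) = 0.78 × 281.8200 = 219.8196
Higher: delay to age 2 (219.8196).

219.82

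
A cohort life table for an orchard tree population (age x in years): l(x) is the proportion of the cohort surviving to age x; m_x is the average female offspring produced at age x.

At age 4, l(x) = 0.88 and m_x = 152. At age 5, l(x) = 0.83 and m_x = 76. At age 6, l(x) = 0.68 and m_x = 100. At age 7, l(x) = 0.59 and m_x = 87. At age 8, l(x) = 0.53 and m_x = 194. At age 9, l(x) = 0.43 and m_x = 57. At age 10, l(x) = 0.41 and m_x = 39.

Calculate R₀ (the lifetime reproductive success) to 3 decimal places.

R₀ = Σ l(x) m_x:
  age 4: 0.88 × 152 = 133.7600
  age 5: 0.83 × 76 = 63.0800
  age 6: 0.68 × 100 = 68.0000
  age 7: 0.59 × 87 = 51.3300
  age 8: 0.53 × 194 = 102.8200
  age 9: 0.43 × 57 = 24.5100
  age 10: 0.41 × 39 = 15.9900
R₀ = 133.7600 + 63.0800 + 68.0000 + 51.3300 + 102.8200 + 24.5100 + 15.9900 = 459.4900

459.490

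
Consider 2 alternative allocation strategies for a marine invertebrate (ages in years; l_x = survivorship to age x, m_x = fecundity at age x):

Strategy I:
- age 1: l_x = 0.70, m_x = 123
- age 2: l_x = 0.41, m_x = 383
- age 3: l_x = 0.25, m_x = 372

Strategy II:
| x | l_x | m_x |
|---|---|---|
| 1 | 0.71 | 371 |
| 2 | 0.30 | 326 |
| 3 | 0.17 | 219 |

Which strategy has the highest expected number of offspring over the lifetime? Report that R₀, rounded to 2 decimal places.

398.44

Strategy I: R₀ = 0.70×123 + 0.41×383 + 0.25×372 = 336.1300
Strategy II: R₀ = 0.71×371 + 0.30×326 + 0.17×219 = 398.4400
Highest R₀: strategy II with 398.4400.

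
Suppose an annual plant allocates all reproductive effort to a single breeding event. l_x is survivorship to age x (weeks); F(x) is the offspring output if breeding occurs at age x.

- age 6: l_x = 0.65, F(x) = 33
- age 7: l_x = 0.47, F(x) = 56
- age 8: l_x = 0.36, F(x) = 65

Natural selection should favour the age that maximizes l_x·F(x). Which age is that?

7

Expected offspring if breeding at age x = l_x × F(x):
  age 6: 0.65 × 33 = 21.450
  age 7: 0.47 × 56 = 26.320
  age 8: 0.36 × 65 = 23.400
Maximum at age 7 (26.320).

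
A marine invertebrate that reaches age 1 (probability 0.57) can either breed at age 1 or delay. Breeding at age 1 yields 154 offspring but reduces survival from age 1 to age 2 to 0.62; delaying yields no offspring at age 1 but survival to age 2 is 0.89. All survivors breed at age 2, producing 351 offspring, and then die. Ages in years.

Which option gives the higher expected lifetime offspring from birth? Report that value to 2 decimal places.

breed at age 1: R₀ = 0.57 × (154 + 0.62 × 351) = 0.57 × 371.6200 = 211.8234
delay to age 2: R₀ = 0.57 × (0.89 × 351) = 0.57 × 312.3900 = 178.0623
Higher: breed at age 1 (211.8234).

211.82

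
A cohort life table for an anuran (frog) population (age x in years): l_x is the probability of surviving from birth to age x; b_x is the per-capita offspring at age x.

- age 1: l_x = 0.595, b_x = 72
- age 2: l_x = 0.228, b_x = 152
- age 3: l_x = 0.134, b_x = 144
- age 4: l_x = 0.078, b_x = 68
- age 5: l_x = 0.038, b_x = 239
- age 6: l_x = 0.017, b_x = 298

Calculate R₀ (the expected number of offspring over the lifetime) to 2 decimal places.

R₀ = Σ l_x b_x:
  age 1: 0.595 × 72 = 42.8400
  age 2: 0.228 × 152 = 34.6560
  age 3: 0.134 × 144 = 19.2960
  age 4: 0.078 × 68 = 5.3040
  age 5: 0.038 × 239 = 9.0820
  age 6: 0.017 × 298 = 5.0660
R₀ = 42.8400 + 34.6560 + 19.2960 + 5.3040 + 9.0820 + 5.0660 = 116.2440

116.24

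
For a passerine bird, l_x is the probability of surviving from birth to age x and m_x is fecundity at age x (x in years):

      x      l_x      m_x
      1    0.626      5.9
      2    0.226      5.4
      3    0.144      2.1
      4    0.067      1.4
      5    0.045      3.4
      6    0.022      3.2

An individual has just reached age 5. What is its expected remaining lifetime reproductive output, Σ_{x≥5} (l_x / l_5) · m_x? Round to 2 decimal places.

4.96

l_5 = 0.045. Conditional survival from age 5 to x is l_x / l_5.
  x=5: (0.045/0.045) × 3.4 = 3.4000
  x=6: (0.022/0.045) × 3.2 = 1.5644
Sum = 3.4000 + 1.5644 = 4.9644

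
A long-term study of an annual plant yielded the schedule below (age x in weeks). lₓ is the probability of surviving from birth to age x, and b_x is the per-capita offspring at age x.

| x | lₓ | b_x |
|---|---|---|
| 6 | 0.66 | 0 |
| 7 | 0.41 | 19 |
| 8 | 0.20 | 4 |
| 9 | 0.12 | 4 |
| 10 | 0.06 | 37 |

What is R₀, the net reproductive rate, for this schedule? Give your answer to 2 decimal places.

R₀ = Σ lₓ b_x:
  age 6: 0.66 × 0 = 0.0000
  age 7: 0.41 × 19 = 7.7900
  age 8: 0.20 × 4 = 0.8000
  age 9: 0.12 × 4 = 0.4800
  age 10: 0.06 × 37 = 2.2200
R₀ = 0.0000 + 7.7900 + 0.8000 + 0.4800 + 2.2200 = 11.2900

11.29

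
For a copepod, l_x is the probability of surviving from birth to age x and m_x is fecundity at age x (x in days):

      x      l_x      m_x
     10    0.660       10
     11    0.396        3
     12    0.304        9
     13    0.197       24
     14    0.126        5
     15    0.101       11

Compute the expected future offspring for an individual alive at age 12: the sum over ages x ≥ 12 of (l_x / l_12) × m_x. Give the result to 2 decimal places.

30.28

l_12 = 0.304. Conditional survival from age 12 to x is l_x / l_12.
  x=12: (0.304/0.304) × 9 = 9.0000
  x=13: (0.197/0.304) × 24 = 15.5526
  x=14: (0.126/0.304) × 5 = 2.0724
  x=15: (0.101/0.304) × 11 = 3.6546
Sum = 9.0000 + 15.5526 + 2.0724 + 3.6546 = 30.2796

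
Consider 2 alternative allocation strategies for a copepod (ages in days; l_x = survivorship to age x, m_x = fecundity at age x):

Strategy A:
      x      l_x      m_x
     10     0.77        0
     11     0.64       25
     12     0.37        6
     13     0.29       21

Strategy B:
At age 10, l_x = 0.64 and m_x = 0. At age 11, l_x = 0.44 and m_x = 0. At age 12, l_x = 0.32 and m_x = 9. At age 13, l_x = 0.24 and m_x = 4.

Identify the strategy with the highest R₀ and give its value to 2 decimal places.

24.31

Strategy A: R₀ = 0.77×0 + 0.64×25 + 0.37×6 + 0.29×21 = 24.3100
Strategy B: R₀ = 0.64×0 + 0.44×0 + 0.32×9 + 0.24×4 = 3.8400
Highest R₀: strategy A with 24.3100.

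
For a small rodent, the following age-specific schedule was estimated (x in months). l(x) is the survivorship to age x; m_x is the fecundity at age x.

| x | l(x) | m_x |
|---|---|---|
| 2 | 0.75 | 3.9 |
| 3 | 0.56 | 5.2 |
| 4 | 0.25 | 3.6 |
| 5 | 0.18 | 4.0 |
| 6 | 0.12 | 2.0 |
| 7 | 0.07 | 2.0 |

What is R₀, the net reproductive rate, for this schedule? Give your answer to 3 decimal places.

7.837

R₀ = Σ l(x) m_x:
  age 2: 0.75 × 3.9 = 2.9250
  age 3: 0.56 × 5.2 = 2.9120
  age 4: 0.25 × 3.6 = 0.9000
  age 5: 0.18 × 4.0 = 0.7200
  age 6: 0.12 × 2.0 = 0.2400
  age 7: 0.07 × 2.0 = 0.1400
R₀ = 2.9250 + 2.9120 + 0.9000 + 0.7200 + 0.2400 + 0.1400 = 7.8370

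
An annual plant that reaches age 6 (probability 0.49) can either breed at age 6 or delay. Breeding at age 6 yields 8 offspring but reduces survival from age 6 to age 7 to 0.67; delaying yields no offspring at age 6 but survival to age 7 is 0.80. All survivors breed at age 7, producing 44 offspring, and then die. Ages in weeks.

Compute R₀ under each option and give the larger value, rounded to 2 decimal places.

18.37

breed at age 6: R₀ = 0.49 × (8 + 0.67 × 44) = 0.49 × 37.4800 = 18.3652
delay to age 7: R₀ = 0.49 × (0.80 × 44) = 0.49 × 35.2000 = 17.2480
Higher: breed at age 6 (18.3652).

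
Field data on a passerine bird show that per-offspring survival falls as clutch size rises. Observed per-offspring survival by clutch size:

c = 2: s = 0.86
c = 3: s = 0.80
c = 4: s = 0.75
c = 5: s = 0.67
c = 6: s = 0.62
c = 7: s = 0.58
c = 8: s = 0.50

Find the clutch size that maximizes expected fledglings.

7

Expected fledglings = c × s(c):
  c=2: 2 × 0.86 = 1.720
  c=3: 3 × 0.80 = 2.400
  c=4: 4 × 0.75 = 3.000
  c=5: 5 × 0.67 = 3.350
  c=6: 6 × 0.62 = 3.720
  c=7: 7 × 0.58 = 4.060
  c=8: 8 × 0.50 = 4.000
Maximum at c = 7 (4.060 fledglings).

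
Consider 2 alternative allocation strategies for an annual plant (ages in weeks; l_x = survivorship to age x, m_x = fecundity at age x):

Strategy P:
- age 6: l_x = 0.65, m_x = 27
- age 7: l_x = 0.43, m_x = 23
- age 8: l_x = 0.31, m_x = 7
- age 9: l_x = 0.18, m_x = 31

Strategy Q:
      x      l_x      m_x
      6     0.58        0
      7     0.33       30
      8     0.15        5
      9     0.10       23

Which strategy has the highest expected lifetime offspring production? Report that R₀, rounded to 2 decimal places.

35.19

Strategy P: R₀ = 0.65×27 + 0.43×23 + 0.31×7 + 0.18×31 = 35.1900
Strategy Q: R₀ = 0.58×0 + 0.33×30 + 0.15×5 + 0.10×23 = 12.9500
Highest R₀: strategy P with 35.1900.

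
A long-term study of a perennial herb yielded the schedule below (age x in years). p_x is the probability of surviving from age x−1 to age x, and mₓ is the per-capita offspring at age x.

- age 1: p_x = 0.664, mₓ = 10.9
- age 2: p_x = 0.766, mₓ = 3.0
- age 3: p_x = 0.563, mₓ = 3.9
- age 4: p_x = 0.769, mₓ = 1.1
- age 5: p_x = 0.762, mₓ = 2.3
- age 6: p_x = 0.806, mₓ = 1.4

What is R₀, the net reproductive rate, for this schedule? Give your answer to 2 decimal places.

Survivorship from birth: l_x = p_1·p_2·…·p_x.
  l_1 = 0.66400
  l_2 = 0.50862
  l_3 = 0.28636
  l_4 = 0.22021
  l_5 = 0.16780
  l_6 = 0.13525
R₀ = Σ l_x mₓ:
  age 1: 0.66400 × 10.9 = 7.2376
  age 2: 0.50862 × 3.0 = 1.5259
  age 3: 0.28636 × 3.9 = 1.1168
  age 4: 0.22021 × 1.1 = 0.2422
  age 5: 0.16780 × 2.3 = 0.3859
  age 6: 0.13525 × 1.4 = 0.1893
R₀ = 7.2376 + 1.5259 + 1.1168 + 0.2422 + 0.3859 + 0.1893 = 10.6978

10.70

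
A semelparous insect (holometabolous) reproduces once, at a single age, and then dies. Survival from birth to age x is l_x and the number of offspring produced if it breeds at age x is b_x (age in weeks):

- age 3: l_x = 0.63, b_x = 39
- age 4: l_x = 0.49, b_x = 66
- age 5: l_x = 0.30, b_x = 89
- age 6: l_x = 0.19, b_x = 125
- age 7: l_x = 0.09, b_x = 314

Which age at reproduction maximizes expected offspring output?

4

Expected offspring if breeding at age x = l_x × b_x:
  age 3: 0.63 × 39 = 24.570
  age 4: 0.49 × 66 = 32.340
  age 5: 0.30 × 89 = 26.700
  age 6: 0.19 × 125 = 23.750
  age 7: 0.09 × 314 = 28.260
Maximum at age 4 (32.340).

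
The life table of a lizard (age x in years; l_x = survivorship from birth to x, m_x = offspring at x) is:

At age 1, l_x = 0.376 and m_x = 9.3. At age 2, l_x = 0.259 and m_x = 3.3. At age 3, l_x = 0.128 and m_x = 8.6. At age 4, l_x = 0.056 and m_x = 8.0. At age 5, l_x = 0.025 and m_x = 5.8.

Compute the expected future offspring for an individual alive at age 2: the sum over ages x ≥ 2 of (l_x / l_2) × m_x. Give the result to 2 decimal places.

9.84

l_2 = 0.259. Conditional survival from age 2 to x is l_x / l_2.
  x=2: (0.259/0.259) × 3.3 = 3.3000
  x=3: (0.128/0.259) × 8.6 = 4.2502
  x=4: (0.056/0.259) × 8.0 = 1.7297
  x=5: (0.025/0.259) × 5.8 = 0.5598
Sum = 3.3000 + 4.2502 + 1.7297 + 0.5598 = 9.8398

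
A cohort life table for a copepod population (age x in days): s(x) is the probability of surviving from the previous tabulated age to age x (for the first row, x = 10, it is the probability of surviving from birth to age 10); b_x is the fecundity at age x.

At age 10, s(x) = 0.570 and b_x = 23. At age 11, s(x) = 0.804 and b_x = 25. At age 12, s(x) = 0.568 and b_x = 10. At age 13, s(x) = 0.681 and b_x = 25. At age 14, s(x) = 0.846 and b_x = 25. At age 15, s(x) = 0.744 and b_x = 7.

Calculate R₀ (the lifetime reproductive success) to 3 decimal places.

36.132

Survivorship from birth: l_x = s_10·s_11·…·s_x.
  l_10 = 0.57000
  l_11 = 0.45828
  l_12 = 0.26030
  l_13 = 0.17727
  l_14 = 0.14997
  l_15 = 0.11158
R₀ = Σ l_x b_x:
  age 10: 0.57000 × 23 = 13.1100
  age 11: 0.45828 × 25 = 11.4570
  age 12: 0.26030 × 10 = 2.6030
  age 13: 0.17727 × 25 = 4.4318
  age 14: 0.14997 × 25 = 3.7492
  age 15: 0.11158 × 7 = 0.7811
R₀ = 13.1100 + 11.4570 + 2.6030 + 4.4318 + 3.7492 + 0.7811 = 36.1321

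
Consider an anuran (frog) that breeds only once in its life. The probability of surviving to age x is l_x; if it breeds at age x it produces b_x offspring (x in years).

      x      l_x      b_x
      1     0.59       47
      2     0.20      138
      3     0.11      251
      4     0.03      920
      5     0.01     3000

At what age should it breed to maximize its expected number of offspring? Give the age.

Expected offspring if breeding at age x = l_x × b_x:
  age 1: 0.59 × 47 = 27.730
  age 2: 0.20 × 138 = 27.600
  age 3: 0.11 × 251 = 27.610
  age 4: 0.03 × 920 = 27.600
  age 5: 0.01 × 3000 = 30.000
Maximum at age 5 (30.000).

5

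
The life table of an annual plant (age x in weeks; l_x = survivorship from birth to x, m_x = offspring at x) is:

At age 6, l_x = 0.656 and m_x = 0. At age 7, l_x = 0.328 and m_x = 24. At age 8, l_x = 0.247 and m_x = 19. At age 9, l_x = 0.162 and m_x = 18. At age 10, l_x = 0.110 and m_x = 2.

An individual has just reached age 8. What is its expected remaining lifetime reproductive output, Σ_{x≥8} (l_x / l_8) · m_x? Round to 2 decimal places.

l_8 = 0.247. Conditional survival from age 8 to x is l_x / l_8.
  x=8: (0.247/0.247) × 19 = 19.0000
  x=9: (0.162/0.247) × 18 = 11.8057
  x=10: (0.110/0.247) × 2 = 0.8907
Sum = 19.0000 + 11.8057 + 0.8907 = 31.6964

31.70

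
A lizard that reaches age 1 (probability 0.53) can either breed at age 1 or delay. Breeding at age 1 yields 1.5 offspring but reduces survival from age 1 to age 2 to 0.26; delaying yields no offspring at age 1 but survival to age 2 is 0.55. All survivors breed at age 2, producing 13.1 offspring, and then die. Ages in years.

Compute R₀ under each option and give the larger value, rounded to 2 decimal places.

3.82

breed at age 1: R₀ = 0.53 × (1.5 + 0.26 × 13.1) = 0.53 × 4.9060 = 2.6002
delay to age 2: R₀ = 0.53 × (0.55 × 13.1) = 0.53 × 7.2050 = 3.8187
Higher: delay to age 2 (3.8187).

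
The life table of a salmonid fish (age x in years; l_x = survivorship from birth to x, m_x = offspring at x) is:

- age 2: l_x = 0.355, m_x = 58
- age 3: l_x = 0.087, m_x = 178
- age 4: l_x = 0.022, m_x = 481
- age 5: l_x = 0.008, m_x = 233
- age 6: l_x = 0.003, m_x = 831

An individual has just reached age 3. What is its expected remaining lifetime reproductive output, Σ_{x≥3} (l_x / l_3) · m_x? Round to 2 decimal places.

349.71

l_3 = 0.087. Conditional survival from age 3 to x is l_x / l_3.
  x=3: (0.087/0.087) × 178 = 178.0000
  x=4: (0.022/0.087) × 481 = 121.6322
  x=5: (0.008/0.087) × 233 = 21.4253
  x=6: (0.003/0.087) × 831 = 28.6552
Sum = 178.0000 + 121.6322 + 21.4253 + 28.6552 = 349.7126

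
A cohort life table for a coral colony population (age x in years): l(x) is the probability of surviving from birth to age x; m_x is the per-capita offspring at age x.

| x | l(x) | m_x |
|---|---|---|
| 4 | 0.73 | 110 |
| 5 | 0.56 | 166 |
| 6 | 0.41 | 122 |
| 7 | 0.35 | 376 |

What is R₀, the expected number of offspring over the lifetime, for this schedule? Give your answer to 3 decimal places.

354.880

R₀ = Σ l(x) m_x:
  age 4: 0.73 × 110 = 80.3000
  age 5: 0.56 × 166 = 92.9600
  age 6: 0.41 × 122 = 50.0200
  age 7: 0.35 × 376 = 131.6000
R₀ = 80.3000 + 92.9600 + 50.0200 + 131.6000 = 354.8800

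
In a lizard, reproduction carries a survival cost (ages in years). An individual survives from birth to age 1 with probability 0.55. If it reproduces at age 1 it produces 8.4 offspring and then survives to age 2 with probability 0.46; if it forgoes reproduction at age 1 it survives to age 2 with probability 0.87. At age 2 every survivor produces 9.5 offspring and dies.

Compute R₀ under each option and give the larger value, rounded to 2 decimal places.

7.02

breed at age 1: R₀ = 0.55 × (8.4 + 0.46 × 9.5) = 0.55 × 12.7700 = 7.0235
delay to age 2: R₀ = 0.55 × (0.87 × 9.5) = 0.55 × 8.2650 = 4.5458
Higher: breed at age 1 (7.0235).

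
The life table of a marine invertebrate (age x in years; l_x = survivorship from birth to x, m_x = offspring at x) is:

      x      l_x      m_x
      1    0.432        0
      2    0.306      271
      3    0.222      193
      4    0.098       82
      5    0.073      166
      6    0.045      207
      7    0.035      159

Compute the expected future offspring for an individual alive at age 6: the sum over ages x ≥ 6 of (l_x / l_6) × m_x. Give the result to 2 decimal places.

l_6 = 0.045. Conditional survival from age 6 to x is l_x / l_6.
  x=6: (0.045/0.045) × 207 = 207.0000
  x=7: (0.035/0.045) × 159 = 123.6667
Sum = 207.0000 + 123.6667 = 330.6667

330.67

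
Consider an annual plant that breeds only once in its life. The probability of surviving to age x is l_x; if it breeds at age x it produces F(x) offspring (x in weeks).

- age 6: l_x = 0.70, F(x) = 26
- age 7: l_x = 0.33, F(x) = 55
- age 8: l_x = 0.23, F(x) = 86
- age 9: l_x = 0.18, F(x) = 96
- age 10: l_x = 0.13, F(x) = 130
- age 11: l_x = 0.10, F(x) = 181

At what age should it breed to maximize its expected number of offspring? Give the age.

8

Expected offspring if breeding at age x = l_x × F(x):
  age 6: 0.70 × 26 = 18.200
  age 7: 0.33 × 55 = 18.150
  age 8: 0.23 × 86 = 19.780
  age 9: 0.18 × 96 = 17.280
  age 10: 0.13 × 130 = 16.900
  age 11: 0.10 × 181 = 18.100
Maximum at age 8 (19.780).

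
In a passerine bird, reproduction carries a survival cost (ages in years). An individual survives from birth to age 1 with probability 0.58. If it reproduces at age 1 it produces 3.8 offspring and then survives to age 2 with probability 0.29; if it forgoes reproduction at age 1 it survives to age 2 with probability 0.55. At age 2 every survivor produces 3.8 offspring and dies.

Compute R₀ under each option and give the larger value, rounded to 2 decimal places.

2.84

breed at age 1: R₀ = 0.58 × (3.8 + 0.29 × 3.8) = 0.58 × 4.9020 = 2.8432
delay to age 2: R₀ = 0.58 × (0.55 × 3.8) = 0.58 × 2.0900 = 1.2122
Higher: breed at age 1 (2.8432).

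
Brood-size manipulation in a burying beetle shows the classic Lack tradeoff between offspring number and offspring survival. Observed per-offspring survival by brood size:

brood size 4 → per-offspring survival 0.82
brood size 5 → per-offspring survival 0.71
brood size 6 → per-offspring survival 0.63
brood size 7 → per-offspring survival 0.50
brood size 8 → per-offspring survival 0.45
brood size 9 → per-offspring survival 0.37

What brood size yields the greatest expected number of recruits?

Expected recruits = c × s(c):
  c=4: 4 × 0.82 = 3.280
  c=5: 5 × 0.71 = 3.550
  c=6: 6 × 0.63 = 3.780
  c=7: 7 × 0.50 = 3.500
  c=8: 8 × 0.45 = 3.600
  c=9: 9 × 0.37 = 3.330
Maximum at c = 6 (3.780 recruits).

6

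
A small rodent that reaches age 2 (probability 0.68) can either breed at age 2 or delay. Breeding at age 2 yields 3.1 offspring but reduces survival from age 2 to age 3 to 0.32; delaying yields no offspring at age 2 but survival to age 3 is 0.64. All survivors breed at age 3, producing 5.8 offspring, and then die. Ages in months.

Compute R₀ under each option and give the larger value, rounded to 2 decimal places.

breed at age 2: R₀ = 0.68 × (3.1 + 0.32 × 5.8) = 0.68 × 4.9560 = 3.3701
delay to age 3: R₀ = 0.68 × (0.64 × 5.8) = 0.68 × 3.7120 = 2.5242
Higher: breed at age 2 (3.3701).

3.37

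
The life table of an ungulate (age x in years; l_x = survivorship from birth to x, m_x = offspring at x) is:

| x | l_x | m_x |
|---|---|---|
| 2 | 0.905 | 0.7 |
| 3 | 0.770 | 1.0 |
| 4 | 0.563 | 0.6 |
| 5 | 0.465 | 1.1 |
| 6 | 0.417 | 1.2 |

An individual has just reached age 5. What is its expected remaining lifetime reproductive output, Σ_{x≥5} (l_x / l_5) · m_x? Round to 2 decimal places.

l_5 = 0.465. Conditional survival from age 5 to x is l_x / l_5.
  x=5: (0.465/0.465) × 1.1 = 1.1000
  x=6: (0.417/0.465) × 1.2 = 1.0761
Sum = 1.1000 + 1.0761 = 2.1761

2.18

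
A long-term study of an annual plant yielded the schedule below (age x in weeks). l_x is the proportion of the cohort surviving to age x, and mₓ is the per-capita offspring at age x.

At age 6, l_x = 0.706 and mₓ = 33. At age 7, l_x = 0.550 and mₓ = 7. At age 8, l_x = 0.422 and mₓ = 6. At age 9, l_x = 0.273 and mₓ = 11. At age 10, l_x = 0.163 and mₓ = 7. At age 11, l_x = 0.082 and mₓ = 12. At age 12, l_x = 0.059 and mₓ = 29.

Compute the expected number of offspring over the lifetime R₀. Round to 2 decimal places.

36.52

R₀ = Σ l_x mₓ:
  age 6: 0.706 × 33 = 23.2980
  age 7: 0.550 × 7 = 3.8500
  age 8: 0.422 × 6 = 2.5320
  age 9: 0.273 × 11 = 3.0030
  age 10: 0.163 × 7 = 1.1410
  age 11: 0.082 × 12 = 0.9840
  age 12: 0.059 × 29 = 1.7110
R₀ = 23.2980 + 3.8500 + 2.5320 + 3.0030 + 1.1410 + 0.9840 + 1.7110 = 36.5190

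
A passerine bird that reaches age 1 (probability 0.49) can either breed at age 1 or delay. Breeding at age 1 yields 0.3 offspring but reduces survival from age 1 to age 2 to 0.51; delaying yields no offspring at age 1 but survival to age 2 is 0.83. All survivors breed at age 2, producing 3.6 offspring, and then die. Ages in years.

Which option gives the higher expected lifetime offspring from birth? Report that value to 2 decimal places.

1.46

breed at age 1: R₀ = 0.49 × (0.3 + 0.51 × 3.6) = 0.49 × 2.1360 = 1.0466
delay to age 2: R₀ = 0.49 × (0.83 × 3.6) = 0.49 × 2.9880 = 1.4641
Higher: delay to age 2 (1.4641).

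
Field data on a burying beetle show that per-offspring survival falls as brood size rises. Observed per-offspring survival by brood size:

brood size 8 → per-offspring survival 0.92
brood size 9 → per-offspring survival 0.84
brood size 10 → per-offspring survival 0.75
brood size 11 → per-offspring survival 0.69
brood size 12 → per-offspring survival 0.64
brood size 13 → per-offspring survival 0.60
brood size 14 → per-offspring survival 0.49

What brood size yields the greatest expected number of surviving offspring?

Expected surviving offspring = c × s(c):
  c=8: 8 × 0.92 = 7.360
  c=9: 9 × 0.84 = 7.560
  c=10: 10 × 0.75 = 7.500
  c=11: 11 × 0.69 = 7.590
  c=12: 12 × 0.64 = 7.680
  c=13: 13 × 0.60 = 7.800
  c=14: 14 × 0.49 = 6.860
Maximum at c = 13 (7.800 surviving offspring).

13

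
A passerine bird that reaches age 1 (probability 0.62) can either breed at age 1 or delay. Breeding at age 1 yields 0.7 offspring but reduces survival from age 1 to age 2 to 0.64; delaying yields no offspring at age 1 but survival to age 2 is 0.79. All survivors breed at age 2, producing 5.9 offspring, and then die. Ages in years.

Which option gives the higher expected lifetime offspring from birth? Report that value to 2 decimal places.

2.89

breed at age 1: R₀ = 0.62 × (0.7 + 0.64 × 5.9) = 0.62 × 4.4760 = 2.7751
delay to age 2: R₀ = 0.62 × (0.79 × 5.9) = 0.62 × 4.6610 = 2.8898
Higher: delay to age 2 (2.8898).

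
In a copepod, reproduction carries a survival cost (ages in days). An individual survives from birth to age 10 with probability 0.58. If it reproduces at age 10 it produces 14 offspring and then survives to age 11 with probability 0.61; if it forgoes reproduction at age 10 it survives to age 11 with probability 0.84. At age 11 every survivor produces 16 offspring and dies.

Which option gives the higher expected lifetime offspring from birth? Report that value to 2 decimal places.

breed at age 10: R₀ = 0.58 × (14 + 0.61 × 16) = 0.58 × 23.7600 = 13.7808
delay to age 11: R₀ = 0.58 × (0.84 × 16) = 0.58 × 13.4400 = 7.7952
Higher: breed at age 10 (13.7808).

13.78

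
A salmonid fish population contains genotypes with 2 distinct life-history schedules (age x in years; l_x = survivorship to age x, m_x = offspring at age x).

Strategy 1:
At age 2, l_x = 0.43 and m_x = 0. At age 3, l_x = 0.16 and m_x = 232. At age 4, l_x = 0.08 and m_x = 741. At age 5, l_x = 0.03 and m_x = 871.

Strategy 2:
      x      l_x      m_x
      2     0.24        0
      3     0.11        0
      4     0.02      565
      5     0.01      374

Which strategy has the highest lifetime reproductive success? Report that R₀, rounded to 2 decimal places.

122.53

Strategy 1: R₀ = 0.43×0 + 0.16×232 + 0.08×741 + 0.03×871 = 122.5300
Strategy 2: R₀ = 0.24×0 + 0.11×0 + 0.02×565 + 0.01×374 = 15.0400
Highest R₀: strategy 1 with 122.5300.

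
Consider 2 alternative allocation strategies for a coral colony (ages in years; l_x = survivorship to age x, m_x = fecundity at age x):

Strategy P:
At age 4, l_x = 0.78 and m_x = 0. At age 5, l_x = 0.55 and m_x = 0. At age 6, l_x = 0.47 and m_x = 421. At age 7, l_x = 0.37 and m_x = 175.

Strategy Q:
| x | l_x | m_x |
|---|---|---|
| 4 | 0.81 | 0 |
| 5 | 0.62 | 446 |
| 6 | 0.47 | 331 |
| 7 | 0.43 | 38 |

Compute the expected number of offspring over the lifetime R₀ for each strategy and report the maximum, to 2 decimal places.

448.43

Strategy P: R₀ = 0.78×0 + 0.55×0 + 0.47×421 + 0.37×175 = 262.6200
Strategy Q: R₀ = 0.81×0 + 0.62×446 + 0.47×331 + 0.43×38 = 448.4300
Highest R₀: strategy Q with 448.4300.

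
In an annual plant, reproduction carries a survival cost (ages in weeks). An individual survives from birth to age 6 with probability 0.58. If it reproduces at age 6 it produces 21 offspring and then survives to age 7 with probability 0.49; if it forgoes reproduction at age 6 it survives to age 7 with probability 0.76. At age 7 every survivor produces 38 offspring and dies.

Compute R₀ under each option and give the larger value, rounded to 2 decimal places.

22.98

breed at age 6: R₀ = 0.58 × (21 + 0.49 × 38) = 0.58 × 39.6200 = 22.9796
delay to age 7: R₀ = 0.58 × (0.76 × 38) = 0.58 × 28.8800 = 16.7504
Higher: breed at age 6 (22.9796).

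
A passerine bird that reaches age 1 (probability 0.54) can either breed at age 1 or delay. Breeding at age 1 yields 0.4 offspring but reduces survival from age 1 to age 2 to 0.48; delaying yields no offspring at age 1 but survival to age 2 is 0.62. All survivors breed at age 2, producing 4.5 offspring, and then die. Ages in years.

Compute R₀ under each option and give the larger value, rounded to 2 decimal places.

breed at age 1: R₀ = 0.54 × (0.4 + 0.48 × 4.5) = 0.54 × 2.5600 = 1.3824
delay to age 2: R₀ = 0.54 × (0.62 × 4.5) = 0.54 × 2.7900 = 1.5066
Higher: delay to age 2 (1.5066).

1.51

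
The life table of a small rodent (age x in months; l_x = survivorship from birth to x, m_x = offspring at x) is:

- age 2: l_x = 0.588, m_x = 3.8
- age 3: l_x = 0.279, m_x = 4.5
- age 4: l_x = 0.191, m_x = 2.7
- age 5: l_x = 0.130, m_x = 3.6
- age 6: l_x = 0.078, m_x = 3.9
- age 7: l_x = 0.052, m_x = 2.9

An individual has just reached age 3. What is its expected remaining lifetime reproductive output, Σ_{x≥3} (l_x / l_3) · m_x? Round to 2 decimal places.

9.66

l_3 = 0.279. Conditional survival from age 3 to x is l_x / l_3.
  x=3: (0.279/0.279) × 4.5 = 4.5000
  x=4: (0.191/0.279) × 2.7 = 1.8484
  x=5: (0.130/0.279) × 3.6 = 1.6774
  x=6: (0.078/0.279) × 3.9 = 1.0903
  x=7: (0.052/0.279) × 2.9 = 0.5405
Sum = 4.5000 + 1.8484 + 1.6774 + 1.0903 + 0.5405 = 9.6566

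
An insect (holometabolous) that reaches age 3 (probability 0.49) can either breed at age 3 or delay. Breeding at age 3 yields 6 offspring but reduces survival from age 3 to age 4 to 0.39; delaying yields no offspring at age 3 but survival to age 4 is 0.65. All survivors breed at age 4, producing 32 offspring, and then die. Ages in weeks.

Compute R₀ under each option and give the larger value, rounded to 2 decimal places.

breed at age 3: R₀ = 0.49 × (6 + 0.39 × 32) = 0.49 × 18.4800 = 9.0552
delay to age 4: R₀ = 0.49 × (0.65 × 32) = 0.49 × 20.8000 = 10.1920
Higher: delay to age 4 (10.1920).

10.19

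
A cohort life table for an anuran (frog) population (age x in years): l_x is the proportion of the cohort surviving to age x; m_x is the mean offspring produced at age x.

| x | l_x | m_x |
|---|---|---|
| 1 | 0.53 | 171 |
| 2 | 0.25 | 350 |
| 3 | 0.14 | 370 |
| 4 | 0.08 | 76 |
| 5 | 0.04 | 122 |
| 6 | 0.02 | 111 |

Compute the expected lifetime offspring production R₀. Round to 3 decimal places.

R₀ = Σ l_x m_x:
  age 1: 0.53 × 171 = 90.6300
  age 2: 0.25 × 350 = 87.5000
  age 3: 0.14 × 370 = 51.8000
  age 4: 0.08 × 76 = 6.0800
  age 5: 0.04 × 122 = 4.8800
  age 6: 0.02 × 111 = 2.2200
R₀ = 90.6300 + 87.5000 + 51.8000 + 6.0800 + 4.8800 + 2.2200 = 243.1100

243.110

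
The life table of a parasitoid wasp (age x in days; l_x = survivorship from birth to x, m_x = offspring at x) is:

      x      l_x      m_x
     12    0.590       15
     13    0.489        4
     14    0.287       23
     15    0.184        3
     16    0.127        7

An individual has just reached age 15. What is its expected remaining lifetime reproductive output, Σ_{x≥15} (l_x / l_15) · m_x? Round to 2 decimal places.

l_15 = 0.184. Conditional survival from age 15 to x is l_x / l_15.
  x=15: (0.184/0.184) × 3 = 3.0000
  x=16: (0.127/0.184) × 7 = 4.8315
Sum = 3.0000 + 4.8315 = 7.8315

7.83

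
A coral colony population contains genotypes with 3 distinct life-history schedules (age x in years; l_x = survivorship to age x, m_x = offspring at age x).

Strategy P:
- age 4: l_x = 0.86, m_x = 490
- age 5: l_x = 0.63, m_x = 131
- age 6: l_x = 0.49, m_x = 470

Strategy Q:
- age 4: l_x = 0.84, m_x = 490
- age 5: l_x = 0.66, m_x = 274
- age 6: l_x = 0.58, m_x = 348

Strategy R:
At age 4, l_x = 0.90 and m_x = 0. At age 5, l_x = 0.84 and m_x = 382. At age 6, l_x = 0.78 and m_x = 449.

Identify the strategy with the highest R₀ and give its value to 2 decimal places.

794.28

Strategy P: R₀ = 0.86×490 + 0.63×131 + 0.49×470 = 734.2300
Strategy Q: R₀ = 0.84×490 + 0.66×274 + 0.58×348 = 794.2800
Strategy R: R₀ = 0.90×0 + 0.84×382 + 0.78×449 = 671.1000
Highest R₀: strategy Q with 794.2800.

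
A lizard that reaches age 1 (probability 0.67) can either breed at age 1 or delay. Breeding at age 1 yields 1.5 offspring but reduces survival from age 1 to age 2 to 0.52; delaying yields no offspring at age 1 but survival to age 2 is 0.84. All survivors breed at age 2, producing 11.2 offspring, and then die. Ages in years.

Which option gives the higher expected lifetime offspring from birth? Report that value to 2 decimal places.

6.30

breed at age 1: R₀ = 0.67 × (1.5 + 0.52 × 11.2) = 0.67 × 7.3240 = 4.9071
delay to age 2: R₀ = 0.67 × (0.84 × 11.2) = 0.67 × 9.4080 = 6.3034
Higher: delay to age 2 (6.3034).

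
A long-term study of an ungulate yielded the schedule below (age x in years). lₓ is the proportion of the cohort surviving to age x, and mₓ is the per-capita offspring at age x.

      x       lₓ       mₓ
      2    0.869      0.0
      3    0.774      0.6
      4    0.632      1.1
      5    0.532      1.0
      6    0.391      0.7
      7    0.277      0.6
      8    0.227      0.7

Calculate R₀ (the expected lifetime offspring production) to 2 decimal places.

R₀ = Σ lₓ mₓ:
  age 2: 0.869 × 0.0 = 0.0000
  age 3: 0.774 × 0.6 = 0.4644
  age 4: 0.632 × 1.1 = 0.6952
  age 5: 0.532 × 1.0 = 0.5320
  age 6: 0.391 × 0.7 = 0.2737
  age 7: 0.277 × 0.6 = 0.1662
  age 8: 0.227 × 0.7 = 0.1589
R₀ = 0.0000 + 0.4644 + 0.6952 + 0.5320 + 0.2737 + 0.1662 + 0.1589 = 2.2904

2.29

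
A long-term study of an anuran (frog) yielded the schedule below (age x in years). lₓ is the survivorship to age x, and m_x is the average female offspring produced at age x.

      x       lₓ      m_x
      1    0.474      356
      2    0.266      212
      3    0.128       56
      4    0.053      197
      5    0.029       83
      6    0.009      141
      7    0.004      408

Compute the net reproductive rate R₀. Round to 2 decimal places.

R₀ = Σ lₓ m_x:
  age 1: 0.474 × 356 = 168.7440
  age 2: 0.266 × 212 = 56.3920
  age 3: 0.128 × 56 = 7.1680
  age 4: 0.053 × 197 = 10.4410
  age 5: 0.029 × 83 = 2.4070
  age 6: 0.009 × 141 = 1.2690
  age 7: 0.004 × 408 = 1.6320
R₀ = 168.7440 + 56.3920 + 7.1680 + 10.4410 + 2.4070 + 1.2690 + 1.6320 = 248.0530

248.05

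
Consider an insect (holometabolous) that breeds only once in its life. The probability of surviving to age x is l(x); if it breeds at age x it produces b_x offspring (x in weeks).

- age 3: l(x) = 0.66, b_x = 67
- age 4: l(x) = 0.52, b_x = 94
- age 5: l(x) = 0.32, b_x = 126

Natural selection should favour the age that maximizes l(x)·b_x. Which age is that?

Expected offspring if breeding at age x = l(x) × b_x:
  age 3: 0.66 × 67 = 44.220
  age 4: 0.52 × 94 = 48.880
  age 5: 0.32 × 126 = 40.320
Maximum at age 4 (48.880).

4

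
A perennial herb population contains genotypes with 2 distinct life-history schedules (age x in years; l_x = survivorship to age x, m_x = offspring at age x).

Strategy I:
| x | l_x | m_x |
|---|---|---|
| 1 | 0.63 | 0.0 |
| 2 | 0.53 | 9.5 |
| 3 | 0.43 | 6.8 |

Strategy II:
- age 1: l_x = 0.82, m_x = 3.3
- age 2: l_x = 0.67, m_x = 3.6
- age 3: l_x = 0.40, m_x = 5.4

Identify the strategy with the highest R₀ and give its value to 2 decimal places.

Strategy I: R₀ = 0.63×0.0 + 0.53×9.5 + 0.43×6.8 = 7.9590
Strategy II: R₀ = 0.82×3.3 + 0.67×3.6 + 0.40×5.4 = 7.2780
Highest R₀: strategy I with 7.9590.

7.96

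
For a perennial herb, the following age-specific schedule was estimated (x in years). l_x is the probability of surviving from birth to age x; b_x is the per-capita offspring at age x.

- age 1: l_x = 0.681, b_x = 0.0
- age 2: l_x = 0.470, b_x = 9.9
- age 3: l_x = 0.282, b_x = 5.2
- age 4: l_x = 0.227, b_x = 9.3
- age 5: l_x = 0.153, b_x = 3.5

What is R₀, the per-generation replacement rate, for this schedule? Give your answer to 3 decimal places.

8.766

R₀ = Σ l_x b_x:
  age 1: 0.681 × 0.0 = 0.0000
  age 2: 0.470 × 9.9 = 4.6530
  age 3: 0.282 × 5.2 = 1.4664
  age 4: 0.227 × 9.3 = 2.1111
  age 5: 0.153 × 3.5 = 0.5355
R₀ = 0.0000 + 4.6530 + 1.4664 + 2.1111 + 0.5355 = 8.7660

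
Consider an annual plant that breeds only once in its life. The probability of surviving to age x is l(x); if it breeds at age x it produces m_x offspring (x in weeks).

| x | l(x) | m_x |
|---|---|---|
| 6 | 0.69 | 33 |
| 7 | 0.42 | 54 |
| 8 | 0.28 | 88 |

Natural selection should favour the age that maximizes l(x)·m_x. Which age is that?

Expected offspring if breeding at age x = l(x) × m_x:
  age 6: 0.69 × 33 = 22.770
  age 7: 0.42 × 54 = 22.680
  age 8: 0.28 × 88 = 24.640
Maximum at age 8 (24.640).

8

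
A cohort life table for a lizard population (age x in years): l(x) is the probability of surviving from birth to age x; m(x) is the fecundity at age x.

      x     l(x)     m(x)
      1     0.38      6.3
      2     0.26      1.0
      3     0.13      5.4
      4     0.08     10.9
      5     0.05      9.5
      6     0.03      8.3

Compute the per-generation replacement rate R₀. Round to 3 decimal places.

4.952

R₀ = Σ l(x) m(x):
  age 1: 0.38 × 6.3 = 2.3940
  age 2: 0.26 × 1.0 = 0.2600
  age 3: 0.13 × 5.4 = 0.7020
  age 4: 0.08 × 10.9 = 0.8720
  age 5: 0.05 × 9.5 = 0.4750
  age 6: 0.03 × 8.3 = 0.2490
R₀ = 2.3940 + 0.2600 + 0.7020 + 0.8720 + 0.4750 + 0.2490 = 4.9520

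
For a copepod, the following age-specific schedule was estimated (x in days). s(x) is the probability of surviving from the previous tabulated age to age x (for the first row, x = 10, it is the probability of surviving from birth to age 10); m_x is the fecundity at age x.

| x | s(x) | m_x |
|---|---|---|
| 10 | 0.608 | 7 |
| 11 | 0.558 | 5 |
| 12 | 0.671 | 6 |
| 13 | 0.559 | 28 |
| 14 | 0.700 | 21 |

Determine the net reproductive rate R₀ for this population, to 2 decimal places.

Survivorship from birth: l_x = s_10·s_11·…·s_x.
  l_10 = 0.60800
  l_11 = 0.33926
  l_12 = 0.22765
  l_13 = 0.12725
  l_14 = 0.08908
R₀ = Σ l_x m_x:
  age 10: 0.60800 × 7 = 4.2560
  age 11: 0.33926 × 5 = 1.6963
  age 12: 0.22765 × 6 = 1.3659
  age 13: 0.12725 × 28 = 3.5630
  age 14: 0.08908 × 21 = 1.8707
R₀ = 4.2560 + 1.6963 + 1.3659 + 3.5630 + 1.8707 = 12.7519

12.75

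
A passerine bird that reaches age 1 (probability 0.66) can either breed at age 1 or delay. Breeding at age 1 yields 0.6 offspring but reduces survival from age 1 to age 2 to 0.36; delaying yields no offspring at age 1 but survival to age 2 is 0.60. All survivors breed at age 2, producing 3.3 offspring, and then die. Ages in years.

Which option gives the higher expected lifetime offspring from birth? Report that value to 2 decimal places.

breed at age 1: R₀ = 0.66 × (0.6 + 0.36 × 3.3) = 0.66 × 1.7880 = 1.1801
delay to age 2: R₀ = 0.66 × (0.60 × 3.3) = 0.66 × 1.9800 = 1.3068
Higher: delay to age 2 (1.3068).

1.31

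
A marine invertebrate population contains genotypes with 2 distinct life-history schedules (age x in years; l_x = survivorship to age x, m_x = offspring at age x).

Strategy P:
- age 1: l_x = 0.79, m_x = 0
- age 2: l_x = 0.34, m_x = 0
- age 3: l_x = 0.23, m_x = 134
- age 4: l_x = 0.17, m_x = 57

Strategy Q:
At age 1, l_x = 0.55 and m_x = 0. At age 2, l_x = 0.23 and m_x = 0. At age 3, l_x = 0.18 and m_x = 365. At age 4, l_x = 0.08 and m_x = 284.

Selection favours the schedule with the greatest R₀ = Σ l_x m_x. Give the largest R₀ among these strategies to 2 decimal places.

Strategy P: R₀ = 0.79×0 + 0.34×0 + 0.23×134 + 0.17×57 = 40.5100
Strategy Q: R₀ = 0.55×0 + 0.23×0 + 0.18×365 + 0.08×284 = 88.4200
Highest R₀: strategy Q with 88.4200.

88.42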